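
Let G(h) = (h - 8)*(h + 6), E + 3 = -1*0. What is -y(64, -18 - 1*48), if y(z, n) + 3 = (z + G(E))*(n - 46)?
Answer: 3475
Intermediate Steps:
E = -3 (E = -3 - 1*0 = -3 + 0 = -3)
G(h) = (-8 + h)*(6 + h)
y(z, n) = -3 + (-46 + n)*(-33 + z) (y(z, n) = -3 + (z + (-48 + (-3)**2 - 2*(-3)))*(n - 46) = -3 + (z + (-48 + 9 + 6))*(-46 + n) = -3 + (z - 33)*(-46 + n) = -3 + (-33 + z)*(-46 + n) = -3 + (-46 + n)*(-33 + z))
-y(64, -18 - 1*48) = -(1515 - 46*64 - 33*(-18 - 1*48) + (-18 - 1*48)*64) = -(1515 - 2944 - 33*(-18 - 48) + (-18 - 48)*64) = -(1515 - 2944 - 33*(-66) - 66*64) = -(1515 - 2944 + 2178 - 4224) = -1*(-3475) = 3475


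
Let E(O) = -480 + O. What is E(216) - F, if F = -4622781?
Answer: 4622517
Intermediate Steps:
E(216) - F = (-480 + 216) - 1*(-4622781) = -264 + 4622781 = 4622517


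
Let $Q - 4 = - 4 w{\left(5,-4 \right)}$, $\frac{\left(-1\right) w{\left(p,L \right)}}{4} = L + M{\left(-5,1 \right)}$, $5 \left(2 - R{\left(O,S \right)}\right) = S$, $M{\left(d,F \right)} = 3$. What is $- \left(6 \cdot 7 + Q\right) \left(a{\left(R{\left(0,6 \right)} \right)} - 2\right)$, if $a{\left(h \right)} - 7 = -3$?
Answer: $-60$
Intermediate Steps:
$R{\left(O,S \right)} = 2 - \frac{S}{5}$
$w{\left(p,L \right)} = -12 - 4 L$ ($w{\left(p,L \right)} = - 4 \left(L + 3\right) = - 4 \left(3 + L\right) = -12 - 4 L$)
$a{\left(h \right)} = 4$ ($a{\left(h \right)} = 7 - 3 = 4$)
$Q = -12$ ($Q = 4 - 4 \left(-12 - -16\right) = 4 - 4 \left(-12 + 16\right) = 4 - 16 = -12$)
$- \left(6 \cdot 7 + Q\right) \left(a{\left(R{\left(0,6 \right)} \right)} - 2\right) = - \left(6 \cdot 7 - 12\right) \left(4 - 2\right) = - \left(42 - 12\right) \left(4 - 2\right) = - 30 \cdot 2 = \left(-1\right) 60 = -60$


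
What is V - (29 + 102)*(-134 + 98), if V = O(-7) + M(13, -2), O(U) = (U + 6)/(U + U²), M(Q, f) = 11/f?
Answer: 98920/21 ≈ 4710.5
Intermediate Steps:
O(U) = (6 + U)/(U + U²)
V = -116/21 (V = (6 - 7)/((-7)*(1 - 7)) + 11/(-2) = -⅐*(-1)/(-6) + 11*(-½) = -⅐*(-⅙)*(-1) - 11/2 = -1/42 - 11/2 = -116/21 ≈ -5.5238)
V - (29 + 102)*(-134 + 98) = -116/21 - (29 + 102)*(-134 + 98) = -116/21 - 131*(-36) = -116/21 - 1*(-4716) = -116/21 + 4716 = 98920/21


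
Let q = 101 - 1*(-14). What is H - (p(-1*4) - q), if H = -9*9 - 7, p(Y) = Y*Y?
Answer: 11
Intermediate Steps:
p(Y) = Y²
q = 115 (q = 101 + 14 = 115)
H = -88 (H = -81 - 7 = -88)
H - (p(-1*4) - q) = -88 - ((-1*4)² - 1*115) = -88 - ((-4)² - 115) = -88 - (16 - 115) = -88 - 1*(-99) = -88 + 99 = 11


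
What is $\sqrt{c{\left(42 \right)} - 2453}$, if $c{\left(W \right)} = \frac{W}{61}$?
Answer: $\frac{i \sqrt{9125051}}{61} \approx 49.521 i$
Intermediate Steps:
$c{\left(W \right)} = \frac{W}{61}$ ($c{\left(W \right)} = W \frac{1}{61} = \frac{W}{61}$)
$\sqrt{c{\left(42 \right)} - 2453} = \sqrt{\frac{1}{61} \cdot 42 - 2453} = \sqrt{\frac{42}{61} - 2453} = \sqrt{- \frac{149591}{61}} = \frac{i \sqrt{9125051}}{61}$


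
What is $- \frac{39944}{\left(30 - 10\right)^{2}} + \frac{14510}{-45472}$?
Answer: $- \frac{56941799}{568400} \approx -100.18$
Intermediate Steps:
$- \frac{39944}{\left(30 - 10\right)^{2}} + \frac{14510}{-45472} = - \frac{39944}{20^{2}} + 14510 \left(- \frac{1}{45472}\right) = - \frac{39944}{400} - \frac{7255}{22736} = \left(-39944\right) \frac{1}{400} - \frac{7255}{22736} = - \frac{4993}{50} - \frac{7255}{22736} = - \frac{56941799}{568400}$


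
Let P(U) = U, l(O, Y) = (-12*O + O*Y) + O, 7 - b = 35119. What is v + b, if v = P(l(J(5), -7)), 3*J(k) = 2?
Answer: -35124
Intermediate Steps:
J(k) = ⅔ (J(k) = (⅓)*2 = ⅔)
b = -35112 (b = 7 - 1*35119 = 7 - 35119 = -35112)
l(O, Y) = -11*O + O*Y
v = -12 (v = 2*(-11 - 7)/3 = (⅔)*(-18) = -12)
v + b = -12 - 35112 = -35124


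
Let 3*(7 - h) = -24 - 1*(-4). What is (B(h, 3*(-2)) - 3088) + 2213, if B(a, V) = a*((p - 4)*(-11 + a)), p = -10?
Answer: -12467/9 ≈ -1385.2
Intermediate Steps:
h = 41/3 (h = 7 - (-24 - 1*(-4))/3 = 7 - (-24 + 4)/3 = 7 - ⅓*(-20) = 7 + 20/3 = 41/3 ≈ 13.667)
B(a, V) = a*(154 - 14*a) (B(a, V) = a*((-10 - 4)*(-11 + a)) = a*(-14*(-11 + a)) = a*(154 - 14*a))
(B(h, 3*(-2)) - 3088) + 2213 = (14*(41/3)*(11 - 1*41/3) - 3088) + 2213 = (14*(41/3)*(11 - 41/3) - 3088) + 2213 = (14*(41/3)*(-8/3) - 3088) + 2213 = (-4592/9 - 3088) + 2213 = -32384/9 + 2213 = -12467/9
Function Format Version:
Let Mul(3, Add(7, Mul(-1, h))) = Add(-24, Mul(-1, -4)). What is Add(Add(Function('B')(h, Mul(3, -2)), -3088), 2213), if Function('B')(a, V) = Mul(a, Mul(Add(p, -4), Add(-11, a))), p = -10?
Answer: Rational(-12467, 9) ≈ -1385.2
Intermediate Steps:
h = Rational(41, 3) (h = Add(7, Mul(Rational(-1, 3), Add(-24, Mul(-1, -4)))) = Add(7, Mul(Rational(-1, 3), Add(-24, 4))) = Add(7, Mul(Rational(-1, 3), -20)) = Add(7, Rational(20, 3)) = Rational(41, 3) ≈ 13.667)
Function('B')(a, V) = Mul(a, Add(154, Mul(-14, a))) (Function('B')(a, V) = Mul(a, Mul(Add(-10, -4), Add(-11, a))) = Mul(a, Mul(-14, Add(-11, a))) = Mul(a, Add(154, Mul(-14, a))))
Add(Add(Function('B')(h, Mul(3, -2)), -3088), 2213) = Add(Add(Mul(14, Rational(41, 3), Add(11, Mul(-1, Rational(41, 3)))), -3088), 2213) = Add(Add(Mul(14, Rational(41, 3), Add(11, Rational(-41, 3))), -3088), 2213) = Add(Add(Mul(14, Rational(41, 3), Rational(-8, 3)), -3088), 2213) = Add(Add(Rational(-4592, 9), -3088), 2213) = Add(Rational(-32384, 9), 2213) = Rational(-12467, 9)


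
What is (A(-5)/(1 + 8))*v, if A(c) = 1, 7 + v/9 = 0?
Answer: -7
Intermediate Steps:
v = -63 (v = -63 + 9*0 = -63 + 0 = -63)
(A(-5)/(1 + 8))*v = (1/(1 + 8))*(-63) = (1/9)*(-63) = -7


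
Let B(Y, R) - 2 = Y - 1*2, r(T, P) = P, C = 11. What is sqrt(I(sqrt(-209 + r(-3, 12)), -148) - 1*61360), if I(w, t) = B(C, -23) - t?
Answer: 7*I*sqrt(1249) ≈ 247.39*I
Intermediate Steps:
B(Y, R) = Y (B(Y, R) = 2 + (Y - 1*2) = 2 + (Y - 2) = 2 + (-2 + Y) = Y)
I(w, t) = 11 - t
sqrt(I(sqrt(-209 + r(-3, 12)), -148) - 1*61360) = sqrt((11 - 1*(-148)) - 1*61360) = sqrt((11 + 148) - 61360) = sqrt(159 - 61360) = sqrt(-61201) = 7*I*sqrt(1249)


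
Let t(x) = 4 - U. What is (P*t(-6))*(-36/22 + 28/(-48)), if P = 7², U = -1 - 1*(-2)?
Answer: -14357/44 ≈ -326.30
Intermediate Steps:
U = 1 (U = -1 + 2 = 1)
t(x) = 3 (t(x) = 4 - 1*1 = 4 - 1 = 3)
P = 49
(P*t(-6))*(-36/22 + 28/(-48)) = (49*3)*(-36/22 + 28/(-48)) = 147*(-36*1/22 + 28*(-1/48)) = 147*(-18/11 - 7/12) = 147*(-293/132) = -14357/44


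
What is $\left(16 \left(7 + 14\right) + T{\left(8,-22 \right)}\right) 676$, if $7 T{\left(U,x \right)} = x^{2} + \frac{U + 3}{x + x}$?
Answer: $\frac{1916967}{7} \approx 2.7385 \cdot 10^{5}$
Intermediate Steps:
$T{\left(U,x \right)} = \frac{x^{2}}{7} + \frac{3 + U}{14 x}$ ($T{\left(U,x \right)} = \frac{x^{2} + \frac{U + 3}{x + x}}{7} = \frac{x^{2} + \frac{3 + U}{2 x}}{7} = \frac{x^{2}}{7} + \frac{3 + U}{14 x}$)
$\left(16 \left(7 + 14\right) + T{\left(8,-22 \right)}\right) 676 = \left(16 \left(7 + 14\right) + \frac{3 + 8 + 2 \left(-22\right)^{3}}{14 \left(-22\right)}\right) 676 = \left(16 \cdot 21 + \frac{1}{14} \left(- \frac{1}{22}\right) \left(3 + 8 + 2 \left(-10648\right)\right)\right) 676 = \left(336 + \frac{1}{14} \left(- \frac{1}{22}\right) \left(3 + 8 - 21296\right)\right) 676 = \left(336 + \frac{1}{14} \left(- \frac{1}{22}\right) \left(-21285\right)\right) 676 = \left(336 + \frac{1935}{28}\right) 676 = \frac{11343}{28} \cdot 676 = \frac{1916967}{7}$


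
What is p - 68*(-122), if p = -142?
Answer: 8154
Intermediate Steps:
p - 68*(-122) = -142 - 68*(-122) = -142 + 8296 = 8154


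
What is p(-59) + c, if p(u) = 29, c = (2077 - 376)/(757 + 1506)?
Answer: 67328/2263 ≈ 29.752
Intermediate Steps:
c = 1701/2263 ≈ 0.75166
p(-59) + c = 29 + 1701/2263 = 67328/2263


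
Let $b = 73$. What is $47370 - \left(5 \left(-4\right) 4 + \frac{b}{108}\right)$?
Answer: $\frac{5124527}{108} \approx 47449.0$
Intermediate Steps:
$47370 - \left(5 \left(-4\right) 4 + \frac{b}{108}\right) = 47370 - \left(5 \left(-4\right) 4 + \frac{73}{108}\right) = 47370 - \left(\left(-20\right) 4 + 73 \cdot \frac{1}{108}\right) = 47370 - \left(-80 + \frac{73}{108}\right) = 47370 - - \frac{8567}{108} = 47370 + \frac{8567}{108} = \frac{5124527}{108}$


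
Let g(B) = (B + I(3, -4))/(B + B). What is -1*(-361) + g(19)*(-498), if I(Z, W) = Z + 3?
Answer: 634/19 ≈ 33.368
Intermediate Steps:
I(Z, W) = 3 + Z
g(B) = (6 + B)/(2*B) (g(B) = (B + (3 + 3))/(B + B) = (B + 6)/((2*B)) = (6 + B)*(1/(2*B)) = (6 + B)/(2*B))
-1*(-361) + g(19)*(-498) = -1*(-361) + ((½)*(6 + 19)/19)*(-498) = 361 + ((½)*(1/19)*25)*(-498) = 361 + (25/38)*(-498) = 361 - 6225/19 = 634/19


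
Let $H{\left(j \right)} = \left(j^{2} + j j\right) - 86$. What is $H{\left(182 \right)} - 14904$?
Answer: $51258$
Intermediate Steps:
$H{\left(j \right)} = -86 + 2 j^{2}$ ($H{\left(j \right)} = \left(j^{2} + j^{2}\right) - 86 = 2 j^{2} - 86 = -86 + 2 j^{2}$)
$H{\left(182 \right)} - 14904 = \left(-86 + 2 \cdot 182^{2}\right) - 14904 = \left(-86 + 2 \cdot 33124\right) - 14904 = \left(-86 + 66248\right) - 14904 = 66162 - 14904 = 51258$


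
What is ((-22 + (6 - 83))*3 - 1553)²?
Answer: 3422500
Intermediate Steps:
((-22 + (6 - 83))*3 - 1553)² = ((-22 - 77)*3 - 1553)² = (-99*3 - 1553)² = (-297 - 1553)² = (-1850)² = 3422500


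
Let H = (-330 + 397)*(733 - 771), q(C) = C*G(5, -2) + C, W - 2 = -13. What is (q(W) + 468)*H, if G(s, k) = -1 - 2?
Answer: -1247540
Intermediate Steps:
W = -11 (W = 2 - 13 = -11)
G(s, k) = -3
q(C) = -2*C (q(C) = C*(-3) + C = -3*C + C = -2*C)
H = -2546 (H = 67*(-38) = -2546)
(q(W) + 468)*H = (-2*(-11) + 468)*(-2546) = (22 + 468)*(-2546) = 490*(-2546) = -1247540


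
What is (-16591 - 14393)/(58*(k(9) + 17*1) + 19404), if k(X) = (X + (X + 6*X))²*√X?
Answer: -15492/461203 ≈ -0.033590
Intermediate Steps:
k(X) = 64*X^(5/2) (k(X) = (X + 7*X)²*√X = (8*X)²*√X = (64*X²)*√X = 64*X^(5/2))
(-16591 - 14393)/(58*(k(9) + 17*1) + 19404) = (-16591 - 14393)/(58*(64*9^(5/2) + 17*1) + 19404) = -30984/(58*(64*243 + 17) + 19404) = -30984/(58*(15552 + 17) + 19404) = -30984/(58*15569 + 19404) = -30984/(903002 + 19404) = -30984/922406 = -30984*1/922406 = -15492/461203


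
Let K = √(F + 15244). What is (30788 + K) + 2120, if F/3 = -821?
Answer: 32908 + √12781 ≈ 33021.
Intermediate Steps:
F = -2463 (F = 3*(-821) = -2463)
K = √12781 (K = √(-2463 + 15244) = √12781 ≈ 113.05)
(30788 + K) + 2120 = (30788 + √12781) + 2120 = 32908 + √12781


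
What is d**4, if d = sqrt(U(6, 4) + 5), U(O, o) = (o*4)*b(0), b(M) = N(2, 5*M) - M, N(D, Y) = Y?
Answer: 25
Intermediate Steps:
b(M) = 4*M (b(M) = 5*M - M = 4*M)
U(O, o) = 0 (U(O, o) = (o*4)*(4*0) = (4*o)*0 = 0)
d = sqrt(5) (d = sqrt(0 + 5) = sqrt(5) ≈ 2.2361)
d**4 = (sqrt(5))**4 = 25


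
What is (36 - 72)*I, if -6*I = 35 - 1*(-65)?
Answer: 600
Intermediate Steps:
I = -50/3 (I = -(35 - 1*(-65))/6 = -(35 + 65)/6 = -⅙*100 = -50/3 ≈ -16.667)
(36 - 72)*I = (36 - 72)*(-50/3) = -36*(-50/3) = 600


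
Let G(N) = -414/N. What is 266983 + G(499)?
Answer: 133224103/499 ≈ 2.6698e+5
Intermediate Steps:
266983 + G(499) = 266983 - 414/499 = 133224103/499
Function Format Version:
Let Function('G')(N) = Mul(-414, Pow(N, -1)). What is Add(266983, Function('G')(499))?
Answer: Rational(133224103, 499) ≈ 2.6698e+5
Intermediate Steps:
Add(266983, Function('G')(499)) = Add(266983, Mul(-414, Pow(499, -1))) = Add(266983, Mul(-414, Rational(1, 499))) = Add(266983, Rational(-414, 499)) = Rational(133224103, 499)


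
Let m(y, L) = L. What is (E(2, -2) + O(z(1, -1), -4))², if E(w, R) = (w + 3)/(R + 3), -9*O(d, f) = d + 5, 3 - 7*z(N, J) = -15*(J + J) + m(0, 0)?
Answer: 94249/3969 ≈ 23.746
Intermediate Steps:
z(N, J) = 3/7 + 30*J/7 (z(N, J) = 3/7 - (-15*(J + J) + 0)/7 = 3/7 - (-15*2*J + 0)/7 = 3/7 - (-30*J + 0)/7 = 3/7 - (-30)*J/7 = 3/7 + 30*J/7)
O(d, f) = -5/9 - d/9 (O(d, f) = -(d + 5)/9 = -(5 + d)/9 = -5/9 - d/9)
E(w, R) = (3 + w)/(3 + R)
(E(2, -2) + O(z(1, -1), -4))² = ((3 + 2)/(3 - 2) + (-5/9 - (3/7 + (30/7)*(-1))/9))² = (5/1 + (-5/9 - (3/7 - 30/7)/9))² = (1*5 + (-5/9 - ⅑*(-27/7)))² = (5 + (-5/9 + 3/7))² = (5 - 8/63)² = (307/63)² = 94249/3969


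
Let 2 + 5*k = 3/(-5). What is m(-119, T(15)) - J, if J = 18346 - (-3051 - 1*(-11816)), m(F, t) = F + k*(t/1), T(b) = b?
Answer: -48539/5 ≈ -9707.8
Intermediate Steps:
k = -13/25 (k = -⅖ + (3/(-5))/5 = -⅖ + (3*(-⅕))/5 = -⅖ + (⅕)*(-⅗) = -⅖ - 3/25 = -13/25 ≈ -0.52000)
m(F, t) = F - 13*t/25 (m(F, t) = F - 13*t/(25*1) = F - 13*t/25)
J = 9581 (J = 18346 - (-3051 + 11816) = 18346 - 1*8765 = 18346 - 8765 = 9581)
m(-119, T(15)) - J = (-119 - 13/25*15) - 1*9581 = (-119 - 39/5) - 9581 = -634/5 - 9581 = -48539/5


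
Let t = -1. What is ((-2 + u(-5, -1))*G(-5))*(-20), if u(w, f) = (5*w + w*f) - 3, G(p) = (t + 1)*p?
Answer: 0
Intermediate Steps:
G(p) = 0 (G(p) = (-1 + 1)*p = 0*p = 0)
u(w, f) = -3 + 5*w + f*w (u(w, f) = (5*w + f*w) - 3 = -3 + 5*w + f*w)
((-2 + u(-5, -1))*G(-5))*(-20) = ((-2 + (-3 + 5*(-5) - 1*(-5)))*0)*(-20) = ((-2 + (-3 - 25 + 5))*0)*(-20) = ((-2 - 23)*0)*(-20) = -25*0*(-20) = 0*(-20) = 0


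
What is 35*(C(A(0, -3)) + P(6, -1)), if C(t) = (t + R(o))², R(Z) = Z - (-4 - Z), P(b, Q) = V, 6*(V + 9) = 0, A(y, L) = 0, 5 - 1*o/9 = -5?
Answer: 1184645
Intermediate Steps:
o = 90 (o = 45 - 9*(-5) = 45 + 45 = 90)
V = -9 (V = -9 + (⅙)*0 = -9 + 0 = -9)
P(b, Q) = -9
R(Z) = 4 + 2*Z (R(Z) = Z + (4 + Z) = 4 + 2*Z)
C(t) = (184 + t)² (C(t) = (t + (4 + 2*90))² = (t + (4 + 180))² = (t + 184)² = (184 + t)²)
35*(C(A(0, -3)) + P(6, -1)) = 35*((184 + 0)² - 9) = 35*(184² - 9) = 35*(33856 - 9) = 35*33847 = 1184645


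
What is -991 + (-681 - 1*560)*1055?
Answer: -1310246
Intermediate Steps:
-991 + (-681 - 1*560)*1055 = -991 + (-681 - 560)*1055 = -991 - 1241*1055 = -991 - 1309255 = -1310246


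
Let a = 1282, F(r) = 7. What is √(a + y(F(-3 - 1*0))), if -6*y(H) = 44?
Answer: 4*√717/3 ≈ 35.702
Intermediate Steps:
y(H) = -22/3 (y(H) = -⅙*44 = -22/3)
√(a + y(F(-3 - 1*0))) = √(1282 - 22/3) = √(3824/3) = 4*√717/3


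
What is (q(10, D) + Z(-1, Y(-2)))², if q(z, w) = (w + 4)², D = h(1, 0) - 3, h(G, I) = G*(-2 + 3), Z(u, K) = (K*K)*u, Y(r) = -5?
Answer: 441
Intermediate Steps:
Z(u, K) = u*K² (Z(u, K) = K²*u = u*K²)
h(G, I) = G (h(G, I) = G*1 = G)
D = -2 (D = 1 - 3 = -2)
q(z, w) = (4 + w)²
(q(10, D) + Z(-1, Y(-2)))² = ((4 - 2)² - 1*(-5)²)² = (2² - 1*25)² = (4 - 25)² = (-21)² = 441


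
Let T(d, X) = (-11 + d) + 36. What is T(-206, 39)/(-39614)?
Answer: 181/39614 ≈ 0.0045691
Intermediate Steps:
T(d, X) = 25 + d
T(-206, 39)/(-39614) = (25 - 206)/(-39614) = -181*(-1/39614) = 181/39614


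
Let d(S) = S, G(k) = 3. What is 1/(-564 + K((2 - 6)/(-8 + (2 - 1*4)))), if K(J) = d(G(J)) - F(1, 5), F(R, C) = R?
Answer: -1/562 ≈ -0.0017794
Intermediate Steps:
K(J) = 2 (K(J) = 3 - 1*1 = 3 - 1 = 2)
1/(-564 + K((2 - 6)/(-8 + (2 - 1*4)))) = 1/(-564 + 2) = 1/(-562) = -1/562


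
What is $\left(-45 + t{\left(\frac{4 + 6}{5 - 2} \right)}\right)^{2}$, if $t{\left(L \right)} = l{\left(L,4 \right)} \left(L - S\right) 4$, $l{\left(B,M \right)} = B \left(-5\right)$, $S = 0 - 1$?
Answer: $\frac{9030025}{81} \approx 1.1148 \cdot 10^{5}$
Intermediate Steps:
$S = -1$ ($S = 0 - 1 = -1$)
$l{\left(B,M \right)} = - 5 B$
$t{\left(L \right)} = - 20 L \left(1 + L\right)$ ($t{\left(L \right)} = - 5 L \left(L - -1\right) 4 = - 5 L \left(L + 1\right) 4 = - 5 L \left(1 + L\right) 4 = - 20 L \left(1 + L\right)$)
$\left(-45 + t{\left(\frac{4 + 6}{5 - 2} \right)}\right)^{2} = \left(-45 - 20 \frac{4 + 6}{5 - 2} \left(1 + \frac{4 + 6}{5 - 2}\right)\right)^{2} = \left(-45 - 20 \cdot \frac{10}{3} \left(1 + \frac{10}{3}\right)\right)^{2} = \left(-45 - 20 \cdot 10 \cdot \frac{1}{3} \left(1 + 10 \cdot \frac{1}{3}\right)\right)^{2} = \left(-45 - \frac{200 \left(1 + \frac{10}{3}\right)}{3}\right)^{2} = \left(-45 - \frac{200}{3} \cdot \frac{13}{3}\right)^{2} = \left(-45 - \frac{2600}{9}\right)^{2} = \left(- \frac{3005}{9}\right)^{2} = \frac{9030025}{81}$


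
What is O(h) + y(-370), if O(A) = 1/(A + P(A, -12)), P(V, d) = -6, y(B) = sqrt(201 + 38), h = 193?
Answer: 1/187 + sqrt(239) ≈ 15.465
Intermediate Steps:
y(B) = sqrt(239)
O(A) = 1/(-6 + A) (O(A) = 1/(A - 6) = 1/(-6 + A))
O(h) + y(-370) = 1/(-6 + 193) + sqrt(239) = 1/187 + sqrt(239)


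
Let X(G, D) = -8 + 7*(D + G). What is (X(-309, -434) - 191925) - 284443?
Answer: -481577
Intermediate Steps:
X(G, D) = -8 + 7*D + 7*G (X(G, D) = -8 + (7*D + 7*G) = -8 + 7*D + 7*G)
(X(-309, -434) - 191925) - 284443 = ((-8 + 7*(-434) + 7*(-309)) - 191925) - 284443 = ((-8 - 3038 - 2163) - 191925) - 284443 = (-5209 - 191925) - 284443 = -197134 - 284443 = -481577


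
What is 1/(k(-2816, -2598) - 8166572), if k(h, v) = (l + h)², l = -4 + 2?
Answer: -1/225448 ≈ -4.4356e-6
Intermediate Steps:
l = -2
k(h, v) = (-2 + h)²
1/(k(-2816, -2598) - 8166572) = 1/((-2 - 2816)² - 8166572) = 1/((-2818)² - 8166572) = 1/(7941124 - 8166572) = 1/(-225448) = -1/225448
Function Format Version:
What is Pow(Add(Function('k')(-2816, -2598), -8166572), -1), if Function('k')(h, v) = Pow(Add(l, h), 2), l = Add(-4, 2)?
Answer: Rational(-1, 225448) ≈ -4.4356e-6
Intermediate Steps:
l = -2
Function('k')(h, v) = Pow(Add(-2, h), 2)
Pow(Add(Function('k')(-2816, -2598), -8166572), -1) = Pow(Add(Pow(Add(-2, -2816), 2), -8166572), -1) = Pow(Add(Pow(-2818, 2), -8166572), -1) = Pow(Add(7941124, -8166572), -1) = Pow(-225448, -1) = Rational(-1, 225448)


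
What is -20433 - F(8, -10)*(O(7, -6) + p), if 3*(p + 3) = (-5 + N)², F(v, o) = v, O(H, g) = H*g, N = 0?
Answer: -60419/3 ≈ -20140.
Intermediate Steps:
p = 16/3 (p = -3 + (-5 + 0)²/3 = -3 + (⅓)*(-5)² = -3 + (⅓)*25 = -3 + 25/3 = 16/3 ≈ 5.3333)
-20433 - F(8, -10)*(O(7, -6) + p) = -20433 - 8*(7*(-6) + 16/3) = -20433 - 8*(-42 + 16/3) = -20433 - 8*(-110)/3 = -20433 - 1*(-880/3) = -20433 + 880/3 = -60419/3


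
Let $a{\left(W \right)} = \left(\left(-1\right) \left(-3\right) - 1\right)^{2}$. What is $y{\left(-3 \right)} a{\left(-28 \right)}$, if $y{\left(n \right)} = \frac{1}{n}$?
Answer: $- \frac{4}{3} \approx -1.3333$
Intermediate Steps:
$a{\left(W \right)} = 4$ ($a{\left(W \right)} = \left(3 - 1\right)^{2} = 2^{2} = 4$)
$y{\left(-3 \right)} a{\left(-28 \right)} = \frac{1}{-3} \cdot 4 = \left(- \frac{1}{3}\right) 4 = - \frac{4}{3}$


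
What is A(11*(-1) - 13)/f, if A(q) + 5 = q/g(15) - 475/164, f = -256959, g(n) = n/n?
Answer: 5231/42141276 ≈ 0.00012413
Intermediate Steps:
g(n) = 1
A(q) = -1295/164 + q (A(q) = -5 + (q/1 - 475/164) = -5 + (q*1 - 475*1/164) = -5 + (q - 475/164) = -5 + (-475/164 + q) = -1295/164 + q)
A(11*(-1) - 13)/f = (-1295/164 + (11*(-1) - 13))/(-256959) = (-1295/164 + (-11 - 13))*(-1/256959) = (-1295/164 - 24)*(-1/256959) = -5231/164*(-1/256959) = 5231/42141276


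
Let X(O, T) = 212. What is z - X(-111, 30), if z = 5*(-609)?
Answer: -3257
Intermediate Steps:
z = -3045
z - X(-111, 30) = -3045 - 1*212 = -3045 - 212 = -3257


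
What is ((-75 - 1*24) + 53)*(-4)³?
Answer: 2944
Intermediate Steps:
((-75 - 1*24) + 53)*(-4)³ = ((-75 - 24) + 53)*(-64) = (-99 + 53)*(-64) = -46*(-64) = 2944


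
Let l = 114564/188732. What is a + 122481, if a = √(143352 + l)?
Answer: 122481 + √319136661187431/47183 ≈ 1.2286e+5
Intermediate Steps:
l = 28641/47183 (l = 114564*(1/188732) = 28641/47183 ≈ 0.60702)
a = √319136661187431/47183 (a = √(143352 + 28641/47183) = √(6763806057/47183) = √319136661187431/47183 ≈ 378.62)
a + 122481 = √319136661187431/47183 + 122481 = 122481 + √319136661187431/47183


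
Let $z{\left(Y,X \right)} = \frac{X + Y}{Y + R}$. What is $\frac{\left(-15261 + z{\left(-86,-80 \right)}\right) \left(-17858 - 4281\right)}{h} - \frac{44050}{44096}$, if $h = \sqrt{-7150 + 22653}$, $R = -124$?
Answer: $- \frac{22025}{22048} + \frac{958751534 \sqrt{15503}}{43995} \approx 2.7134 \cdot 10^{6}$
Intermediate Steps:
$h = \sqrt{15503} \approx 124.51$
$z{\left(Y,X \right)} = \frac{X + Y}{-124 + Y}$ ($z{\left(Y,X \right)} = \frac{X + Y}{Y - 124} = \frac{X + Y}{-124 + Y}$)
$\frac{\left(-15261 + z{\left(-86,-80 \right)}\right) \left(-17858 - 4281\right)}{h} - \frac{44050}{44096} = \frac{\left(-15261 + \frac{-80 - 86}{-124 - 86}\right) \left(-17858 - 4281\right)}{\sqrt{15503}} - \frac{44050}{44096} = \left(-15261 + \frac{1}{-210} \left(-166\right)\right) \left(-22139\right) \frac{\sqrt{15503}}{15503} - \frac{22025}{22048} = \left(-15261 - - \frac{83}{105}\right) \left(-22139\right) \frac{\sqrt{15503}}{15503} - \frac{22025}{22048} = \left(-15261 + \frac{83}{105}\right) \left(-22139\right) \frac{\sqrt{15503}}{15503} - \frac{22025}{22048} = \left(- \frac{1602322}{105}\right) \left(-22139\right) \frac{\sqrt{15503}}{15503} - \frac{22025}{22048} = \frac{35473806758 \frac{\sqrt{15503}}{15503}}{105} - \frac{22025}{22048} = \frac{958751534 \sqrt{15503}}{43995} - \frac{22025}{22048} = - \frac{22025}{22048} + \frac{958751534 \sqrt{15503}}{43995}$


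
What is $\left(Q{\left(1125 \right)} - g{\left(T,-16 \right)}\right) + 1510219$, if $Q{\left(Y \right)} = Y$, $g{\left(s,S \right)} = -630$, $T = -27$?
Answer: $1511974$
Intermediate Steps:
$\left(Q{\left(1125 \right)} - g{\left(T,-16 \right)}\right) + 1510219 = \left(1125 - -630\right) + 1510219 = \left(1125 + 630\right) + 1510219 = 1755 + 1510219 = 1511974$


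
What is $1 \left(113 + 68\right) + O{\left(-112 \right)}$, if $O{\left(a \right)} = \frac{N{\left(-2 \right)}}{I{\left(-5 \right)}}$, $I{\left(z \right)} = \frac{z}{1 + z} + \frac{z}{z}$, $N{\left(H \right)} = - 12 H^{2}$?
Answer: $\frac{479}{3} \approx 159.67$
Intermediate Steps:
$I{\left(z \right)} = 1 + \frac{z}{1 + z}$ ($I{\left(z \right)} = \frac{z}{1 + z} + 1 = 1 + \frac{z}{1 + z}$)
$O{\left(a \right)} = - \frac{64}{3}$ ($O{\left(a \right)} = \frac{\left(-12\right) \left(-2\right)^{2}}{\frac{1}{1 - 5} \left(1 + 2 \left(-5\right)\right)} = \frac{\left(-12\right) 4}{\frac{1}{-4} \left(1 - 10\right)} = - \frac{48}{\left(- \frac{1}{4}\right) \left(-9\right)} = - \frac{48}{\frac{9}{4}} = \left(-48\right) \frac{4}{9} = - \frac{64}{3}$)
$1 \left(113 + 68\right) + O{\left(-112 \right)} = 1 \left(113 + 68\right) - \frac{64}{3} = 1 \cdot 181 - \frac{64}{3} = 181 - \frac{64}{3} = \frac{479}{3}$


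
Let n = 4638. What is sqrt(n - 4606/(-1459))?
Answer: 2*sqrt(2469885658)/1459 ≈ 68.126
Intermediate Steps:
sqrt(n - 4606/(-1459)) = sqrt(4638 - 4606/(-1459)) = sqrt(4638 - 4606*(-1/1459)) = sqrt(4638 + 4606/1459) = sqrt(6771448/1459) = 2*sqrt(2469885658)/1459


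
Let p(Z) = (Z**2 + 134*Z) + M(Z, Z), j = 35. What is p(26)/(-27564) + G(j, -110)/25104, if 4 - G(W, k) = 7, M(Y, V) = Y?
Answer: -8764003/57663888 ≈ -0.15198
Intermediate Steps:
G(W, k) = -3 (G(W, k) = 4 - 1*7 = 4 - 7 = -3)
p(Z) = Z**2 + 135*Z (p(Z) = (Z**2 + 134*Z) + Z = Z**2 + 135*Z)
p(26)/(-27564) + G(j, -110)/25104 = (26*(135 + 26))/(-27564) - 3/25104 = (26*161)*(-1/27564) - 3*1/25104 = 4186*(-1/27564) - 1/8368 = -2093/13782 - 1/8368 = -8764003/57663888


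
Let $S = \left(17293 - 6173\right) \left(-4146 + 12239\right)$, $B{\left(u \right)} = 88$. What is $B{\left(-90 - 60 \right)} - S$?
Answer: $-89994072$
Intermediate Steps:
$S = 89994160$ ($S = 11120 \cdot 8093 = 89994160$)
$B{\left(-90 - 60 \right)} - S = 88 - 89994160 = -89994072$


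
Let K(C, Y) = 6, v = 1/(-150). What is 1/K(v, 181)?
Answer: 1/6 ≈ 0.16667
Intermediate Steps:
v = -1/150 ≈ -0.0066667
1/K(v, 181) = 1/6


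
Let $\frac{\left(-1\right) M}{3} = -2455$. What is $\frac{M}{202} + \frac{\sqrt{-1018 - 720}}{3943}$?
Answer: $\frac{7365}{202} + \frac{i \sqrt{1738}}{3943} \approx 36.46 + 0.010573 i$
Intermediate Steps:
$M = 7365$ ($M = \left(-3\right) \left(-2455\right) = 7365$)
$\frac{M}{202} + \frac{\sqrt{-1018 - 720}}{3943} = \frac{7365}{202} + \frac{\sqrt{-1018 - 720}}{3943} = 7365 \cdot \frac{1}{202} + \sqrt{-1018 - 720} \cdot \frac{1}{3943} = \frac{7365}{202} + \sqrt{-1738} \cdot \frac{1}{3943} = \frac{7365}{202} + i \sqrt{1738} \cdot \frac{1}{3943} = \frac{7365}{202} + \frac{i \sqrt{1738}}{3943}$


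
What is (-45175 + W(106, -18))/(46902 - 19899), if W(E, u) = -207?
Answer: -45382/27003 ≈ -1.6806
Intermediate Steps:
(-45175 + W(106, -18))/(46902 - 19899) = (-45175 - 207)/(46902 - 19899) = -45382/27003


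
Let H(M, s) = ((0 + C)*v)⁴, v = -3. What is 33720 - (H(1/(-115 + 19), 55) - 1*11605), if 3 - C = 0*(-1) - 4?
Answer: -149156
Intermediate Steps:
C = 7 (C = 3 - (0*(-1) - 4) = 3 - (0 - 4) = 3 - 1*(-4) = 3 + 4 = 7)
H(M, s) = 194481 (H(M, s) = ((0 + 7)*(-3))⁴ = (7*(-3))⁴ = (-21)⁴ = 194481)
33720 - (H(1/(-115 + 19), 55) - 1*11605) = 33720 - (194481 - 1*11605) = 33720 - (194481 - 11605) = 33720 - 1*182876 = 33720 - 182876 = -149156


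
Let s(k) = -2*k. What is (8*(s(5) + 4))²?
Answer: 2304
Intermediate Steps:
(8*(s(5) + 4))² = (8*(-2*5 + 4))² = (8*(-10 + 4))² = (8*(-6))² = (-48)² = 2304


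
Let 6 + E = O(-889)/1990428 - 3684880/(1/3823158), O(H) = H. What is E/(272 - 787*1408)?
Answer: 28040907729558588577/2205043908672 ≈ 1.2717e+7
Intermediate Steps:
E = -28040907729558588577/1990428 (E = -6 + (-889/1990428 - 3684880/(1/3823158)) = -6 + (-889*1/1990428 - 3684880/1/3823158) = -6 + (-889/1990428 - 3684880*3823158) = -6 + (-889/1990428 - 14087878451040) = -6 - 28040907729546646009/1990428 = -28040907729558588577/1990428 ≈ -1.4088e+13)
E/(272 - 787*1408) = -28040907729558588577/(1990428*(272 - 787*1408)) = -28040907729558588577/(1990428*(272 - 1108096)) = -28040907729558588577/1990428/(-1107824) = -28040907729558588577/1990428*(-1/1107824) = 28040907729558588577/2205043908672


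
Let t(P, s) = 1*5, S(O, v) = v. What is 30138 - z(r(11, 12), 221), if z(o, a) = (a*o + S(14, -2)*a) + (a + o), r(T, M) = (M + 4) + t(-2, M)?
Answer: 25697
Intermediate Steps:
t(P, s) = 5
r(T, M) = 9 + M (r(T, M) = (M + 4) + 5 = (4 + M) + 5 = 9 + M)
z(o, a) = o - a + a*o (z(o, a) = (a*o - 2*a) + (a + o) = (-2*a + a*o) + (a + o) = o - a + a*o)
30138 - z(r(11, 12), 221) = 30138 - ((9 + 12) - 1*221 + 221*(9 + 12)) = 30138 - (21 - 221 + 221*21) = 30138 - (21 - 221 + 4641) = 30138 - 1*4441 = 30138 - 4441 = 25697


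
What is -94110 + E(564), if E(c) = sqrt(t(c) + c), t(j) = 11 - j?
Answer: -94110 + sqrt(11) ≈ -94107.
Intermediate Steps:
E(c) = sqrt(11) (E(c) = sqrt((11 - c) + c) = sqrt(11))
-94110 + E(564) = -94110 + sqrt(11)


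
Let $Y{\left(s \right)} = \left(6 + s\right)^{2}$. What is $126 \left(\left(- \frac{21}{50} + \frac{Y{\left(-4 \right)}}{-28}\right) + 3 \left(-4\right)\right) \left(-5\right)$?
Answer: $\frac{39573}{5} \approx 7914.6$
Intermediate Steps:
$126 \left(\left(- \frac{21}{50} + \frac{Y{\left(-4 \right)}}{-28}\right) + 3 \left(-4\right)\right) \left(-5\right) = 126 \left(\left(- \frac{21}{50} + \frac{\left(6 - 4\right)^{2}}{-28}\right) + 3 \left(-4\right)\right) \left(-5\right) = 126 \left(\left(\left(-21\right) \frac{1}{50} + 2^{2} \left(- \frac{1}{28}\right)\right) - 12\right) \left(-5\right) = 126 \left(\left(- \frac{21}{50} + 4 \left(- \frac{1}{28}\right)\right) - 12\right) \left(-5\right) = 126 \left(\left(- \frac{21}{50} - \frac{1}{7}\right) - 12\right) \left(-5\right) = 126 \left(- \frac{197}{350} - 12\right) \left(-5\right) = 126 \left(- \frac{4397}{350}\right) \left(-5\right) = \left(- \frac{39573}{25}\right) \left(-5\right) = \frac{39573}{5}$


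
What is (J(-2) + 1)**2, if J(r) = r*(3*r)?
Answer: 169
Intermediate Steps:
J(r) = 3*r**2
(J(-2) + 1)**2 = (3*(-2)**2 + 1)**2 = (3*4 + 1)**2 = (12 + 1)**2 = 13**2 = 169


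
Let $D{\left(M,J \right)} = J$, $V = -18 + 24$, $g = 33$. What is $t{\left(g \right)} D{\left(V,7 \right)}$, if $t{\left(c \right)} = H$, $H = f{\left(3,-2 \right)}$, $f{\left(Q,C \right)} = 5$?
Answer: $35$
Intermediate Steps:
$V = 6$
$H = 5$
$t{\left(c \right)} = 5$
$t{\left(g \right)} D{\left(V,7 \right)} = 5 \cdot 7 = 35$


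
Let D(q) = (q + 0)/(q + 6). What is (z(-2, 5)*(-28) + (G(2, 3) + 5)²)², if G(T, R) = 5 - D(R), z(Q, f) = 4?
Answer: 27889/81 ≈ 344.31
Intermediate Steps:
D(q) = q/(6 + q)
G(T, R) = 5 - R/(6 + R)
(z(-2, 5)*(-28) + (G(2, 3) + 5)²)² = (4*(-28) + (2*(15 + 2*3)/(6 + 3) + 5)²)² = (-112 + (2*(15 + 6)/9 + 5)²)² = (-112 + (2*(⅑)*21 + 5)²)² = (-112 + (14/3 + 5)²)² = (-112 + (29/3)²)² = (-112 + 841/9)² = (-167/9)² = 27889/81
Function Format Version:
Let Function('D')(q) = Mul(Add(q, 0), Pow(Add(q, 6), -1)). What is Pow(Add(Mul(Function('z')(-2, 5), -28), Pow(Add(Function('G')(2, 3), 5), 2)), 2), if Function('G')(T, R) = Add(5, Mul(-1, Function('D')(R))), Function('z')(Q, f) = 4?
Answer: Rational(27889, 81) ≈ 344.31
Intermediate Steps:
Function('D')(q) = Mul(q, Pow(Add(6, q), -1))
Function('G')(T, R) = Add(5, Mul(-1, R, Pow(Add(6, R), -1))) (Function('G')(T, R) = Add(5, Mul(-1, Mul(R, Pow(Add(6, R), -1)))) = Add(5, Mul(-1, R, Pow(Add(6, R), -1))))
Pow(Add(Mul(Function('z')(-2, 5), -28), Pow(Add(Function('G')(2, 3), 5), 2)), 2) = Pow(Add(Mul(4, -28), Pow(Add(Mul(2, Pow(Add(6, 3), -1), Add(15, Mul(2, 3))), 5), 2)), 2) = Pow(Add(-112, Pow(Add(Mul(2, Pow(9, -1), Add(15, 6)), 5), 2)), 2) = Pow(Add(-112, Pow(Add(Mul(2, Rational(1, 9), 21), 5), 2)), 2) = Pow(Add(-112, Pow(Add(Rational(14, 3), 5), 2)), 2) = Pow(Add(-112, Pow(Rational(29, 3), 2)), 2) = Pow(Add(-112, Rational(841, 9)), 2) = Pow(Rational(-167, 9), 2) = Rational(27889, 81)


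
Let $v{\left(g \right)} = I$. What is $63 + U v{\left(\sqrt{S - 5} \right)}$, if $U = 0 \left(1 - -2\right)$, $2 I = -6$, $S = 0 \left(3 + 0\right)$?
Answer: $63$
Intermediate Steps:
$S = 0$ ($S = 0 \cdot 3 = 0$)
$I = -3$ ($I = \frac{1}{2} \left(-6\right) = -3$)
$v{\left(g \right)} = -3$
$U = 0$ ($U = 0 \left(1 + 2\right) = 0 \cdot 3 = 0$)
$63 + U v{\left(\sqrt{S - 5} \right)} = 63 + 0 \left(-3\right) = 63 + 0 = 63$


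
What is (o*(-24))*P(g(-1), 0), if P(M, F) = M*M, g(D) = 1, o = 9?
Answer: -216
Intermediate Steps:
P(M, F) = M²
(o*(-24))*P(g(-1), 0) = (9*(-24))*1² = -216*1 = -216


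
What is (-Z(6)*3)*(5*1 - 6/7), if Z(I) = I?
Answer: -522/7 ≈ -74.571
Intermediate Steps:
(-Z(6)*3)*(5*1 - 6/7) = (-1*6*3)*(5*1 - 6/7) = (-6*3)*(5 - 6*⅐) = -18*(5 - 6/7) = -18*29/7 = -522/7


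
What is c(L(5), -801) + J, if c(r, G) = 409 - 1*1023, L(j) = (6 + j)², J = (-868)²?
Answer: 752810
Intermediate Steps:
J = 753424
c(r, G) = -614 (c(r, G) = 409 - 1023 = -614)
c(L(5), -801) + J = -614 + 753424 = 752810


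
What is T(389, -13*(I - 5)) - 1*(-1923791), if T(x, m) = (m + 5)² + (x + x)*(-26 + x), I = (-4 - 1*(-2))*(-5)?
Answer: 2209805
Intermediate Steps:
I = 10 (I = (-4 + 2)*(-5) = -2*(-5) = 10)
T(x, m) = (5 + m)² + 2*x*(-26 + x) (T(x, m) = (5 + m)² + (2*x)*(-26 + x) = (5 + m)² + 2*x*(-26 + x))
T(389, -13*(I - 5)) - 1*(-1923791) = ((5 - 13*(10 - 5))² - 52*389 + 2*389²) - 1*(-1923791) = ((5 - 13*5)² - 20228 + 2*151321) + 1923791 = ((5 - 65)² - 20228 + 302642) + 1923791 = ((-60)² - 20228 + 302642) + 1923791 = (3600 - 20228 + 302642) + 1923791 = 286014 + 1923791 = 2209805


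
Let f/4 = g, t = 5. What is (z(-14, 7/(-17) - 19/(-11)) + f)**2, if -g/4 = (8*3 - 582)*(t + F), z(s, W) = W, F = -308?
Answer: 255903609062582244/34969 ≈ 7.3180e+12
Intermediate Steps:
g = -676296 (g = -4*(8*3 - 582)*(5 - 308) = -4*(24 - 582)*(-303) = -(-2232)*(-303) = -4*169074 = -676296)
f = -2705184 (f = 4*(-676296) = -2705184)
(z(-14, 7/(-17) - 19/(-11)) + f)**2 = ((7/(-17) - 19/(-11)) - 2705184)**2 = ((7*(-1/17) - 19*(-1/11)) - 2705184)**2 = ((-7/17 + 19/11) - 2705184)**2 = (246/187 - 2705184)**2 = (-505869162/187)**2 = 255903609062582244/34969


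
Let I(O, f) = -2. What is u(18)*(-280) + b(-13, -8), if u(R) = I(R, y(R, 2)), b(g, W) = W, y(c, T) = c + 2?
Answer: 552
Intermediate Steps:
y(c, T) = 2 + c
u(R) = -2
u(18)*(-280) + b(-13, -8) = -2*(-280) - 8 = 560 - 8 = 552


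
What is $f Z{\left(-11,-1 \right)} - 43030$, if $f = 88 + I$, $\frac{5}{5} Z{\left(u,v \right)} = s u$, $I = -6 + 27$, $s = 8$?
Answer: $-52622$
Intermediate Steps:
$I = 21$
$Z{\left(u,v \right)} = 8 u$
$f = 109$ ($f = 88 + 21 = 109$)
$f Z{\left(-11,-1 \right)} - 43030 = 109 \cdot 8 \left(-11\right) - 43030 = 109 \left(-88\right) - 43030 = -9592 - 43030 = -52622$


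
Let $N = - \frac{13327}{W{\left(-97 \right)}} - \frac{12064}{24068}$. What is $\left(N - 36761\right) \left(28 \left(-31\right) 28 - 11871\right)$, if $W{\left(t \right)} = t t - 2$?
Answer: $\frac{75274810407755250}{56601919} \approx 1.3299 \cdot 10^{9}$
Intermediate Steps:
$W{\left(t \right)} = -2 + t^{2}$ ($W{\left(t \right)} = t^{2} - 2 = -2 + t^{2}$)
$N = - \frac{108560071}{56601919}$ ($N = - \frac{13327}{-2 + \left(-97\right)^{2}} - \frac{12064}{24068} = - \frac{13327}{-2 + 9409} - \frac{3016}{6017} = - \frac{13327}{9407} - \frac{3016}{6017} = - \frac{108560071}{56601919} \approx -1.918$)
$\left(N - 36761\right) \left(28 \left(-31\right) 28 - 11871\right) = \left(- \frac{108560071}{56601919} - 36761\right) \left(28 \left(-31\right) 28 - 11871\right) = - \frac{2080851704430 \left(\left(-868\right) 28 - 11871\right)}{56601919} = - \frac{2080851704430 \left(-24304 - 11871\right)}{56601919} = \left(- \frac{2080851704430}{56601919}\right) \left(-36175\right) = \frac{75274810407755250}{56601919}$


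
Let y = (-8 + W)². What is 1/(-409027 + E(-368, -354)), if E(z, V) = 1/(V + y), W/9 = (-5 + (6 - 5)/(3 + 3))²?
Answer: -648817/265383671043 ≈ -2.4448e-6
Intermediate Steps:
W = 841/4 (W = 9*(-5 + (6 - 5)/(3 + 3))² = 9*(-5 + 1/6)² = 9*(-5 + 1*(⅙))² = 9*(-5 + ⅙)² = 9*(-29/6)² = 9*(841/36) = 841/4 ≈ 210.25)
y = 654481/16 (y = (-8 + 841/4)² = (809/4)² = 654481/16 ≈ 40905.)
E(z, V) = 1/(654481/16 + V) (E(z, V) = 1/(V + 654481/16) = 1/(654481/16 + V))
1/(-409027 + E(-368, -354)) = 1/(-409027 + 16/(654481 + 16*(-354))) = 1/(-409027 + 16/(654481 - 5664)) = 1/(-409027 + 16/648817) = 1/(-265383671043/648817) = -648817/265383671043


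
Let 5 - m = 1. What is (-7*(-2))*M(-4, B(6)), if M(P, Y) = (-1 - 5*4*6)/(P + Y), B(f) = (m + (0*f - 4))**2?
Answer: 847/2 ≈ 423.50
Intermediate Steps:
m = 4 (m = 5 - 1*1 = 5 - 1 = 4)
B(f) = 0 (B(f) = (4 + (0*f - 4))**2 = (4 + (0 - 4))**2 = (4 - 4)**2 = 0**2 = 0)
M(P, Y) = -121/(P + Y) (M(P, Y) = (-1 - 20*6)/(P + Y) = (-1 - 120)/(P + Y) = -121/(P + Y))
(-7*(-2))*M(-4, B(6)) = (-7*(-2))*(-121/(-4 + 0)) = 14*(-121/(-4)) = 14*(-121*(-1/4)) = 14*(121/4) = 847/2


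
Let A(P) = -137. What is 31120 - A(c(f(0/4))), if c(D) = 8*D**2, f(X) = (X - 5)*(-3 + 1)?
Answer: 31257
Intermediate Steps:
f(X) = 10 - 2*X (f(X) = (-5 + X)*(-2) = 10 - 2*X)
31120 - A(c(f(0/4))) = 31120 - 1*(-137) = 31120 + 137 = 31257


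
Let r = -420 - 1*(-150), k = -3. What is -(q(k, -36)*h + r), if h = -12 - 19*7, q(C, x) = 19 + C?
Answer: 2590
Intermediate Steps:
h = -145 (h = -12 - 133 = -145)
r = -270 (r = -420 + 150 = -270)
-(q(k, -36)*h + r) = -((19 - 3)*(-145) - 270) = -(16*(-145) - 270) = -(-2320 - 270) = -1*(-2590) = 2590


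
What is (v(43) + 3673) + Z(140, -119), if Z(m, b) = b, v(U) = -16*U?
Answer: 2866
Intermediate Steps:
(v(43) + 3673) + Z(140, -119) = (-16*43 + 3673) - 119 = (-688 + 3673) - 119 = 2985 - 119 = 2866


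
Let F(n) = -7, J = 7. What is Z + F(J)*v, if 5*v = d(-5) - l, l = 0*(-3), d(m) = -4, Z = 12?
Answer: 88/5 ≈ 17.600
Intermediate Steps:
l = 0
v = -4/5 (v = (-4 - 1*0)/5 = (-4 + 0)/5 = (1/5)*(-4) = -4/5 ≈ -0.80000)
Z + F(J)*v = 12 - 7*(-4/5) = 12 + 28/5 = 88/5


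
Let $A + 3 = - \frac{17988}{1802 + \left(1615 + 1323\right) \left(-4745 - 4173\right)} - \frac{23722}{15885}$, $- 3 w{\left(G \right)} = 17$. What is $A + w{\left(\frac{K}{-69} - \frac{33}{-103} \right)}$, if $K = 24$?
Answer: $- \frac{704678130194}{69362599095} \approx -10.159$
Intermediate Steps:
$w{\left(G \right)} = - \frac{17}{3}$ ($w{\left(G \right)} = \left(- \frac{1}{3}\right) 17 = - \frac{17}{3}$)
$A = - \frac{311623401989}{69362599095}$ ($A = -3 - \left(\frac{23722}{15885} + \frac{17988}{1802 + \left(1615 + 1323\right) \left(-4745 - 4173\right)}\right) = -3 - \left(\frac{23722}{15885} + \frac{17988}{1802 + 2938 \left(-8918\right)}\right) = -3 - \left(\frac{23722}{15885} + \frac{17988}{1802 - 26201084}\right) = -3 - \left(\frac{23722}{15885} + \frac{17988}{-26199282}\right) = -3 - \frac{103535604704}{69362599095} = - \frac{311623401989}{69362599095} \approx -4.4927$)
$A + w{\left(\frac{K}{-69} - \frac{33}{-103} \right)} = - \frac{311623401989}{69362599095} - \frac{17}{3} = - \frac{704678130194}{69362599095}$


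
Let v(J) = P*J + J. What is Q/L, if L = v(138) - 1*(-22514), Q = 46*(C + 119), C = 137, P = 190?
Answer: 1472/6109 ≈ 0.24096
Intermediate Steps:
v(J) = 191*J (v(J) = 190*J + J = 191*J)
Q = 11776 (Q = 46*(137 + 119) = 46*256 = 11776)
L = 48872 (L = 191*138 - 1*(-22514) = 26358 + 22514 = 48872)
Q/L = 11776/48872 = 11776*(1/48872) = 1472/6109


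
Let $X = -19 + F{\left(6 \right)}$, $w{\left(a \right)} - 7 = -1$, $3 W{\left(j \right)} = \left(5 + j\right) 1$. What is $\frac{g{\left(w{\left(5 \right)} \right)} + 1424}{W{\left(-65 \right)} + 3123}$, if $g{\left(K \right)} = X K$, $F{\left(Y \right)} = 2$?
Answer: $\frac{1322}{3103} \approx 0.42604$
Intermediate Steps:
$W{\left(j \right)} = \frac{5}{3} + \frac{j}{3}$ ($W{\left(j \right)} = \frac{\left(5 + j\right) 1}{3} = \frac{5 + j}{3} = \frac{5}{3} + \frac{j}{3}$)
$w{\left(a \right)} = 6$ ($w{\left(a \right)} = 7 - 1 = 6$)
$X = -17$ ($X = -19 + 2 = -17$)
$g{\left(K \right)} = - 17 K$
$\frac{g{\left(w{\left(5 \right)} \right)} + 1424}{W{\left(-65 \right)} + 3123} = \frac{\left(-17\right) 6 + 1424}{\left(\frac{5}{3} + \frac{1}{3} \left(-65\right)\right) + 3123} = \frac{-102 + 1424}{\left(\frac{5}{3} - \frac{65}{3}\right) + 3123} = \frac{1322}{-20 + 3123} = \frac{1322}{3103}$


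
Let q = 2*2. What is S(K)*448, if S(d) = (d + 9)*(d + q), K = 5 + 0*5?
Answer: 56448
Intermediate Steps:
q = 4
K = 5 (K = 5 + 0 = 5)
S(d) = (4 + d)*(9 + d) (S(d) = (d + 9)*(d + 4) = (9 + d)*(4 + d) = (4 + d)*(9 + d))
S(K)*448 = (36 + 5² + 13*5)*448 = (36 + 25 + 65)*448 = 126*448 = 56448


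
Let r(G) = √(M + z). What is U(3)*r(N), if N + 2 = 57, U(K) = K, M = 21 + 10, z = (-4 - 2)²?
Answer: 3*√67 ≈ 24.556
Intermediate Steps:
z = 36 (z = (-6)² = 36)
M = 31
N = 55 (N = -2 + 57 = 55)
r(G) = √67 (r(G) = √(31 + 36) = √67)
U(3)*r(N) = 3*√67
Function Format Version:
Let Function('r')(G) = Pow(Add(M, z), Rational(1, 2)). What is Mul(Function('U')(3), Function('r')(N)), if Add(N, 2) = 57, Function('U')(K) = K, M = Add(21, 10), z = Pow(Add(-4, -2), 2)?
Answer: Mul(3, Pow(67, Rational(1, 2))) ≈ 24.556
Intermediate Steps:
z = 36 (z = Pow(-6, 2) = 36)
M = 31
N = 55 (N = Add(-2, 57) = 55)
Function('r')(G) = Pow(67, Rational(1, 2)) (Function('r')(G) = Pow(Add(31, 36), Rational(1, 2)) = Pow(67, Rational(1, 2)))
Mul(Function('U')(3), Function('r')(N)) = Mul(3, Pow(67, Rational(1, 2)))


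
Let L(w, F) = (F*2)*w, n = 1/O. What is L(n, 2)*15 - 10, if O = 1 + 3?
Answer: 5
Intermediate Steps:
O = 4
n = ¼ (n = 1/4 = ¼ ≈ 0.25000)
L(w, F) = 2*F*w (L(w, F) = (2*F)*w = 2*F*w)
L(n, 2)*15 - 10 = (2*2*(¼))*15 - 10 = 1*15 - 10 = 15 - 10 = 5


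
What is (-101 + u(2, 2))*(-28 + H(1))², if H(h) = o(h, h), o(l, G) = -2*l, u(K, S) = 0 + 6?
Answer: -85500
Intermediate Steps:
u(K, S) = 6
H(h) = -2*h
(-101 + u(2, 2))*(-28 + H(1))² = (-101 + 6)*(-28 - 2*1)² = -95*(-28 - 2)² = -95*(-30)² = -95*900 = -85500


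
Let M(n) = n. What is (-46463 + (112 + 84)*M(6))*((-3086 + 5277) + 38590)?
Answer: -1846849147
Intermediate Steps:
(-46463 + (112 + 84)*M(6))*((-3086 + 5277) + 38590) = (-46463 + (112 + 84)*6)*((-3086 + 5277) + 38590) = (-46463 + 196*6)*(2191 + 38590) = (-46463 + 1176)*40781 = -45287*40781 = -1846849147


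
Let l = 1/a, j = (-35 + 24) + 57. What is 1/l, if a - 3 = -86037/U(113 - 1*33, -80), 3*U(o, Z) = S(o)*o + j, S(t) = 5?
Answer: -256773/446 ≈ -575.72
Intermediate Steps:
j = 46 (j = -11 + 57 = 46)
U(o, Z) = 46/3 + 5*o/3 (U(o, Z) = (5*o + 46)/3 = (46 + 5*o)/3 = 46/3 + 5*o/3)
a = -256773/446 (a = 3 - 86037/(46/3 + 5*(113 - 1*33)/3) = 3 - 86037/(46/3 + 5*(113 - 33)/3) = 3 - 86037/(46/3 + (5/3)*80) = 3 - 86037/(46/3 + 400/3) = 3 - 86037/446/3 = 3 - 86037*3/446 = 3 - 258111/446 = -256773/446 ≈ -575.72)
l = -446/256773 (l = 1/(-256773/446) = -446/256773 ≈ -0.0017369)
1/l = 1/(-446/256773) = -256773/446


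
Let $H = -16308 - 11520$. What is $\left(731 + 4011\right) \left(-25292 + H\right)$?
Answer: $-251895040$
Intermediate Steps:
$H = -27828$ ($H = -16308 - 11520 = -27828$)
$\left(731 + 4011\right) \left(-25292 + H\right) = \left(731 + 4011\right) \left(-25292 - 27828\right) = 4742 \left(-53120\right) = -251895040$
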